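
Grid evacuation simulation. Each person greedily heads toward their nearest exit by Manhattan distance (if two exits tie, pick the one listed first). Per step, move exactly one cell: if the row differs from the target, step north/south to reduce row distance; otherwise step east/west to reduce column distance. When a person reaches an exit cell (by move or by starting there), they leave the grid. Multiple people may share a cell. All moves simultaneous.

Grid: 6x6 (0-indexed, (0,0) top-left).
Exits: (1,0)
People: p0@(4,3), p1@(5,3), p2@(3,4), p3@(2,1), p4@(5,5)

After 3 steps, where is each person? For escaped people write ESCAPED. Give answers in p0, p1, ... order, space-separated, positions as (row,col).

Step 1: p0:(4,3)->(3,3) | p1:(5,3)->(4,3) | p2:(3,4)->(2,4) | p3:(2,1)->(1,1) | p4:(5,5)->(4,5)
Step 2: p0:(3,3)->(2,3) | p1:(4,3)->(3,3) | p2:(2,4)->(1,4) | p3:(1,1)->(1,0)->EXIT | p4:(4,5)->(3,5)
Step 3: p0:(2,3)->(1,3) | p1:(3,3)->(2,3) | p2:(1,4)->(1,3) | p3:escaped | p4:(3,5)->(2,5)

(1,3) (2,3) (1,3) ESCAPED (2,5)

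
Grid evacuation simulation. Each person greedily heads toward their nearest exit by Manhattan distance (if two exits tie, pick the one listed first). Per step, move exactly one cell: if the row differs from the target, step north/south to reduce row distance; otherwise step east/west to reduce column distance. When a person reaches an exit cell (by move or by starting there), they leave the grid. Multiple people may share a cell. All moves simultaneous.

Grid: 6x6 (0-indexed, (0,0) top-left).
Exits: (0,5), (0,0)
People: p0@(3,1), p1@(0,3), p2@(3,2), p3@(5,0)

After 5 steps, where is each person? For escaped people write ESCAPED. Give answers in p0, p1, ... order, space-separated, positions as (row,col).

Step 1: p0:(3,1)->(2,1) | p1:(0,3)->(0,4) | p2:(3,2)->(2,2) | p3:(5,0)->(4,0)
Step 2: p0:(2,1)->(1,1) | p1:(0,4)->(0,5)->EXIT | p2:(2,2)->(1,2) | p3:(4,0)->(3,0)
Step 3: p0:(1,1)->(0,1) | p1:escaped | p2:(1,2)->(0,2) | p3:(3,0)->(2,0)
Step 4: p0:(0,1)->(0,0)->EXIT | p1:escaped | p2:(0,2)->(0,1) | p3:(2,0)->(1,0)
Step 5: p0:escaped | p1:escaped | p2:(0,1)->(0,0)->EXIT | p3:(1,0)->(0,0)->EXIT

ESCAPED ESCAPED ESCAPED ESCAPED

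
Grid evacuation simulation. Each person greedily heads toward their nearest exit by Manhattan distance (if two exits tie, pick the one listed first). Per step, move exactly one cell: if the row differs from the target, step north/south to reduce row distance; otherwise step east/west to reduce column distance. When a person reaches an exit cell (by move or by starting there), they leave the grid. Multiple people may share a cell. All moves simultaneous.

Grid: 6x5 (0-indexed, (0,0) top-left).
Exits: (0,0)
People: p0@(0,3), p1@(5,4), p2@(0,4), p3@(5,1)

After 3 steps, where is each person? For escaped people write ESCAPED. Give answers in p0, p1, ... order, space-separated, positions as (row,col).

Step 1: p0:(0,3)->(0,2) | p1:(5,4)->(4,4) | p2:(0,4)->(0,3) | p3:(5,1)->(4,1)
Step 2: p0:(0,2)->(0,1) | p1:(4,4)->(3,4) | p2:(0,3)->(0,2) | p3:(4,1)->(3,1)
Step 3: p0:(0,1)->(0,0)->EXIT | p1:(3,4)->(2,4) | p2:(0,2)->(0,1) | p3:(3,1)->(2,1)

ESCAPED (2,4) (0,1) (2,1)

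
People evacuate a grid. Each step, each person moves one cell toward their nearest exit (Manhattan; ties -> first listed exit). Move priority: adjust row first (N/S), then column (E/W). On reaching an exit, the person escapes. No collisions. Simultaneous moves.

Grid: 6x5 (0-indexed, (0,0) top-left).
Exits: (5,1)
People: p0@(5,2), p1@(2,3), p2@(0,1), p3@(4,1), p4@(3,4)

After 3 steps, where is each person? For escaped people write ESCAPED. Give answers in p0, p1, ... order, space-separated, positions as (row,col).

Step 1: p0:(5,2)->(5,1)->EXIT | p1:(2,3)->(3,3) | p2:(0,1)->(1,1) | p3:(4,1)->(5,1)->EXIT | p4:(3,4)->(4,4)
Step 2: p0:escaped | p1:(3,3)->(4,3) | p2:(1,1)->(2,1) | p3:escaped | p4:(4,4)->(5,4)
Step 3: p0:escaped | p1:(4,3)->(5,3) | p2:(2,1)->(3,1) | p3:escaped | p4:(5,4)->(5,3)

ESCAPED (5,3) (3,1) ESCAPED (5,3)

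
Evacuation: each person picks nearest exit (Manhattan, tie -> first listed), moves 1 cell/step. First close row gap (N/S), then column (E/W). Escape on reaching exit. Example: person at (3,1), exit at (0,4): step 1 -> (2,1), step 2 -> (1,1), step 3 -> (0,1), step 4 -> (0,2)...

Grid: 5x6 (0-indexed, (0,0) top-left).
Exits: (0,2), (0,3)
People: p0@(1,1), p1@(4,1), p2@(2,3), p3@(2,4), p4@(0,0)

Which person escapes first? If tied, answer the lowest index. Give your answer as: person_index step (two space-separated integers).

Answer: 0 2

Derivation:
Step 1: p0:(1,1)->(0,1) | p1:(4,1)->(3,1) | p2:(2,3)->(1,3) | p3:(2,4)->(1,4) | p4:(0,0)->(0,1)
Step 2: p0:(0,1)->(0,2)->EXIT | p1:(3,1)->(2,1) | p2:(1,3)->(0,3)->EXIT | p3:(1,4)->(0,4) | p4:(0,1)->(0,2)->EXIT
Step 3: p0:escaped | p1:(2,1)->(1,1) | p2:escaped | p3:(0,4)->(0,3)->EXIT | p4:escaped
Step 4: p0:escaped | p1:(1,1)->(0,1) | p2:escaped | p3:escaped | p4:escaped
Step 5: p0:escaped | p1:(0,1)->(0,2)->EXIT | p2:escaped | p3:escaped | p4:escaped
Exit steps: [2, 5, 2, 3, 2]
First to escape: p0 at step 2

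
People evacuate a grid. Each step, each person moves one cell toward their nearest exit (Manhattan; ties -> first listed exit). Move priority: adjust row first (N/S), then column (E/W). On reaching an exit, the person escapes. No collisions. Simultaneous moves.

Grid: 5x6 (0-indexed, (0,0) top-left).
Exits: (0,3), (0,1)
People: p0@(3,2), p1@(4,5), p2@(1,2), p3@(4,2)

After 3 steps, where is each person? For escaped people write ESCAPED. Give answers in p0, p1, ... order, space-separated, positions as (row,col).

Step 1: p0:(3,2)->(2,2) | p1:(4,5)->(3,5) | p2:(1,2)->(0,2) | p3:(4,2)->(3,2)
Step 2: p0:(2,2)->(1,2) | p1:(3,5)->(2,5) | p2:(0,2)->(0,3)->EXIT | p3:(3,2)->(2,2)
Step 3: p0:(1,2)->(0,2) | p1:(2,5)->(1,5) | p2:escaped | p3:(2,2)->(1,2)

(0,2) (1,5) ESCAPED (1,2)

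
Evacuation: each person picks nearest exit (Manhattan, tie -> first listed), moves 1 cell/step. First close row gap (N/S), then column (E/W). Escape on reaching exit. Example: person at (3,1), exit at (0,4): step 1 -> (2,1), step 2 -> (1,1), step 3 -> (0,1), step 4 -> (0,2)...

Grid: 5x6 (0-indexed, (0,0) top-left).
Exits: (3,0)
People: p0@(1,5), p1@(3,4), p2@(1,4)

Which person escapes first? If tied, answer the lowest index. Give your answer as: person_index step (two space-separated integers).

Answer: 1 4

Derivation:
Step 1: p0:(1,5)->(2,5) | p1:(3,4)->(3,3) | p2:(1,4)->(2,4)
Step 2: p0:(2,5)->(3,5) | p1:(3,3)->(3,2) | p2:(2,4)->(3,4)
Step 3: p0:(3,5)->(3,4) | p1:(3,2)->(3,1) | p2:(3,4)->(3,3)
Step 4: p0:(3,4)->(3,3) | p1:(3,1)->(3,0)->EXIT | p2:(3,3)->(3,2)
Step 5: p0:(3,3)->(3,2) | p1:escaped | p2:(3,2)->(3,1)
Step 6: p0:(3,2)->(3,1) | p1:escaped | p2:(3,1)->(3,0)->EXIT
Step 7: p0:(3,1)->(3,0)->EXIT | p1:escaped | p2:escaped
Exit steps: [7, 4, 6]
First to escape: p1 at step 4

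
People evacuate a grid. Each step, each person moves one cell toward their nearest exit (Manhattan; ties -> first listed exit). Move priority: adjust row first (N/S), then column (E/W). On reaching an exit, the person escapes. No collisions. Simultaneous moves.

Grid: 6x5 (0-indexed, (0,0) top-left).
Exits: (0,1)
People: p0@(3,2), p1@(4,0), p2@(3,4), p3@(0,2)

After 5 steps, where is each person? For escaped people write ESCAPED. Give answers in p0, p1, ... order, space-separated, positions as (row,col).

Step 1: p0:(3,2)->(2,2) | p1:(4,0)->(3,0) | p2:(3,4)->(2,4) | p3:(0,2)->(0,1)->EXIT
Step 2: p0:(2,2)->(1,2) | p1:(3,0)->(2,0) | p2:(2,4)->(1,4) | p3:escaped
Step 3: p0:(1,2)->(0,2) | p1:(2,0)->(1,0) | p2:(1,4)->(0,4) | p3:escaped
Step 4: p0:(0,2)->(0,1)->EXIT | p1:(1,0)->(0,0) | p2:(0,4)->(0,3) | p3:escaped
Step 5: p0:escaped | p1:(0,0)->(0,1)->EXIT | p2:(0,3)->(0,2) | p3:escaped

ESCAPED ESCAPED (0,2) ESCAPED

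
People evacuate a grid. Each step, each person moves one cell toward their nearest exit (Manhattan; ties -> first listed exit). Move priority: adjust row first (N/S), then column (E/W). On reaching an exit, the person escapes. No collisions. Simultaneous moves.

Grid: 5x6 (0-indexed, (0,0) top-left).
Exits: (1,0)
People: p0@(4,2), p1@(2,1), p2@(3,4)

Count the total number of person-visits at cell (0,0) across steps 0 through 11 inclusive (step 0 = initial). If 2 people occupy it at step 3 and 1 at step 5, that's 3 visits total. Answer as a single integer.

Answer: 0

Derivation:
Step 0: p0@(4,2) p1@(2,1) p2@(3,4) -> at (0,0): 0 [-], cum=0
Step 1: p0@(3,2) p1@(1,1) p2@(2,4) -> at (0,0): 0 [-], cum=0
Step 2: p0@(2,2) p1@ESC p2@(1,4) -> at (0,0): 0 [-], cum=0
Step 3: p0@(1,2) p1@ESC p2@(1,3) -> at (0,0): 0 [-], cum=0
Step 4: p0@(1,1) p1@ESC p2@(1,2) -> at (0,0): 0 [-], cum=0
Step 5: p0@ESC p1@ESC p2@(1,1) -> at (0,0): 0 [-], cum=0
Step 6: p0@ESC p1@ESC p2@ESC -> at (0,0): 0 [-], cum=0
Total visits = 0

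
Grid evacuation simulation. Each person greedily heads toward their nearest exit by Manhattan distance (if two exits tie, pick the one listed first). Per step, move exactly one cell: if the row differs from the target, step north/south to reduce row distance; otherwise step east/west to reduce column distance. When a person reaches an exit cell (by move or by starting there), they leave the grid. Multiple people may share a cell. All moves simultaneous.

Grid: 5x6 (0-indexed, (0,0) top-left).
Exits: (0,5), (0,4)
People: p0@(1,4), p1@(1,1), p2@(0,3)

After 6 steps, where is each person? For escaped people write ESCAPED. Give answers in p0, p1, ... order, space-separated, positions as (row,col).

Step 1: p0:(1,4)->(0,4)->EXIT | p1:(1,1)->(0,1) | p2:(0,3)->(0,4)->EXIT
Step 2: p0:escaped | p1:(0,1)->(0,2) | p2:escaped
Step 3: p0:escaped | p1:(0,2)->(0,3) | p2:escaped
Step 4: p0:escaped | p1:(0,3)->(0,4)->EXIT | p2:escaped

ESCAPED ESCAPED ESCAPED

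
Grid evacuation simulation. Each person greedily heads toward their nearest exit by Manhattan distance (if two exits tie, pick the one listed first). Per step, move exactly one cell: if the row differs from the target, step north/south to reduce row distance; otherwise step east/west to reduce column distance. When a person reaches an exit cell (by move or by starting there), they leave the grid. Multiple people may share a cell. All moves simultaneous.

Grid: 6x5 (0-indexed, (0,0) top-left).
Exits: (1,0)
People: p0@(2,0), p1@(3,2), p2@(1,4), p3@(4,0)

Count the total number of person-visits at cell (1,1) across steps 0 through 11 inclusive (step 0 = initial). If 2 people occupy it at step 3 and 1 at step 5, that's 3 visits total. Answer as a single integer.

Step 0: p0@(2,0) p1@(3,2) p2@(1,4) p3@(4,0) -> at (1,1): 0 [-], cum=0
Step 1: p0@ESC p1@(2,2) p2@(1,3) p3@(3,0) -> at (1,1): 0 [-], cum=0
Step 2: p0@ESC p1@(1,2) p2@(1,2) p3@(2,0) -> at (1,1): 0 [-], cum=0
Step 3: p0@ESC p1@(1,1) p2@(1,1) p3@ESC -> at (1,1): 2 [p1,p2], cum=2
Step 4: p0@ESC p1@ESC p2@ESC p3@ESC -> at (1,1): 0 [-], cum=2
Total visits = 2

Answer: 2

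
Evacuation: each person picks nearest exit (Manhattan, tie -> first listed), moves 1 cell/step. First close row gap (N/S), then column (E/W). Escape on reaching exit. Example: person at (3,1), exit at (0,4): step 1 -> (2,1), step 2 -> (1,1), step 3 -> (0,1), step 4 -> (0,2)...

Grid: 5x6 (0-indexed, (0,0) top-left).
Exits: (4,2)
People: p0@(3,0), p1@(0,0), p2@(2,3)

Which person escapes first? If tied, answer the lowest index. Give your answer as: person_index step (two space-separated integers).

Answer: 0 3

Derivation:
Step 1: p0:(3,0)->(4,0) | p1:(0,0)->(1,0) | p2:(2,3)->(3,3)
Step 2: p0:(4,0)->(4,1) | p1:(1,0)->(2,0) | p2:(3,3)->(4,3)
Step 3: p0:(4,1)->(4,2)->EXIT | p1:(2,0)->(3,0) | p2:(4,3)->(4,2)->EXIT
Step 4: p0:escaped | p1:(3,0)->(4,0) | p2:escaped
Step 5: p0:escaped | p1:(4,0)->(4,1) | p2:escaped
Step 6: p0:escaped | p1:(4,1)->(4,2)->EXIT | p2:escaped
Exit steps: [3, 6, 3]
First to escape: p0 at step 3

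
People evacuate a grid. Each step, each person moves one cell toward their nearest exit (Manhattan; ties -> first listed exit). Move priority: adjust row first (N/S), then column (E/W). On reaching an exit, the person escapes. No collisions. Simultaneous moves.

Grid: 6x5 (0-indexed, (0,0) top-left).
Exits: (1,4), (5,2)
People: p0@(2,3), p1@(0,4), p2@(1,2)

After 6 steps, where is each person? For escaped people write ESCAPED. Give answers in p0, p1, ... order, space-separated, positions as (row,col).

Step 1: p0:(2,3)->(1,3) | p1:(0,4)->(1,4)->EXIT | p2:(1,2)->(1,3)
Step 2: p0:(1,3)->(1,4)->EXIT | p1:escaped | p2:(1,3)->(1,4)->EXIT

ESCAPED ESCAPED ESCAPED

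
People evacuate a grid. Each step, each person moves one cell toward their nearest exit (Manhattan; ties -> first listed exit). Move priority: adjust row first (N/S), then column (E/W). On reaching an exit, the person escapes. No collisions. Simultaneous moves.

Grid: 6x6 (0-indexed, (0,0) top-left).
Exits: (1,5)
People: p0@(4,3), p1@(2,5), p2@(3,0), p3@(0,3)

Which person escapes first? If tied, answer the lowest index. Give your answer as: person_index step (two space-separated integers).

Answer: 1 1

Derivation:
Step 1: p0:(4,3)->(3,3) | p1:(2,5)->(1,5)->EXIT | p2:(3,0)->(2,0) | p3:(0,3)->(1,3)
Step 2: p0:(3,3)->(2,3) | p1:escaped | p2:(2,0)->(1,0) | p3:(1,3)->(1,4)
Step 3: p0:(2,3)->(1,3) | p1:escaped | p2:(1,0)->(1,1) | p3:(1,4)->(1,5)->EXIT
Step 4: p0:(1,3)->(1,4) | p1:escaped | p2:(1,1)->(1,2) | p3:escaped
Step 5: p0:(1,4)->(1,5)->EXIT | p1:escaped | p2:(1,2)->(1,3) | p3:escaped
Step 6: p0:escaped | p1:escaped | p2:(1,3)->(1,4) | p3:escaped
Step 7: p0:escaped | p1:escaped | p2:(1,4)->(1,5)->EXIT | p3:escaped
Exit steps: [5, 1, 7, 3]
First to escape: p1 at step 1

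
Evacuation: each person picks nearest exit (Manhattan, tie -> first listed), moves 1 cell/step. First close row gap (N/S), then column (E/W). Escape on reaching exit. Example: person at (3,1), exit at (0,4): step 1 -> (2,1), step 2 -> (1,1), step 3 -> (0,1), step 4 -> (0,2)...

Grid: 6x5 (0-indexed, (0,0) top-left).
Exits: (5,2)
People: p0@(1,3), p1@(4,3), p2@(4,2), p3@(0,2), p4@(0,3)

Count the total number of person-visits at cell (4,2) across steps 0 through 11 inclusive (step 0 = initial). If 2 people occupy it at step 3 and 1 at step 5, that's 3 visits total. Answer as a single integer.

Answer: 2

Derivation:
Step 0: p0@(1,3) p1@(4,3) p2@(4,2) p3@(0,2) p4@(0,3) -> at (4,2): 1 [p2], cum=1
Step 1: p0@(2,3) p1@(5,3) p2@ESC p3@(1,2) p4@(1,3) -> at (4,2): 0 [-], cum=1
Step 2: p0@(3,3) p1@ESC p2@ESC p3@(2,2) p4@(2,3) -> at (4,2): 0 [-], cum=1
Step 3: p0@(4,3) p1@ESC p2@ESC p3@(3,2) p4@(3,3) -> at (4,2): 0 [-], cum=1
Step 4: p0@(5,3) p1@ESC p2@ESC p3@(4,2) p4@(4,3) -> at (4,2): 1 [p3], cum=2
Step 5: p0@ESC p1@ESC p2@ESC p3@ESC p4@(5,3) -> at (4,2): 0 [-], cum=2
Step 6: p0@ESC p1@ESC p2@ESC p3@ESC p4@ESC -> at (4,2): 0 [-], cum=2
Total visits = 2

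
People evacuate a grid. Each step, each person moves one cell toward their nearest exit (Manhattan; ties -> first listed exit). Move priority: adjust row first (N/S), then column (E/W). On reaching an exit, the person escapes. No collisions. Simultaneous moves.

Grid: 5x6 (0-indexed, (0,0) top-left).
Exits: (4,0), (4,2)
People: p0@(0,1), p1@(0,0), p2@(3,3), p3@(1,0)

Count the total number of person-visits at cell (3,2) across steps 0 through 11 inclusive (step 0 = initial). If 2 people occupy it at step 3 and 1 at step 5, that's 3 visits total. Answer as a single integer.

Answer: 0

Derivation:
Step 0: p0@(0,1) p1@(0,0) p2@(3,3) p3@(1,0) -> at (3,2): 0 [-], cum=0
Step 1: p0@(1,1) p1@(1,0) p2@(4,3) p3@(2,0) -> at (3,2): 0 [-], cum=0
Step 2: p0@(2,1) p1@(2,0) p2@ESC p3@(3,0) -> at (3,2): 0 [-], cum=0
Step 3: p0@(3,1) p1@(3,0) p2@ESC p3@ESC -> at (3,2): 0 [-], cum=0
Step 4: p0@(4,1) p1@ESC p2@ESC p3@ESC -> at (3,2): 0 [-], cum=0
Step 5: p0@ESC p1@ESC p2@ESC p3@ESC -> at (3,2): 0 [-], cum=0
Total visits = 0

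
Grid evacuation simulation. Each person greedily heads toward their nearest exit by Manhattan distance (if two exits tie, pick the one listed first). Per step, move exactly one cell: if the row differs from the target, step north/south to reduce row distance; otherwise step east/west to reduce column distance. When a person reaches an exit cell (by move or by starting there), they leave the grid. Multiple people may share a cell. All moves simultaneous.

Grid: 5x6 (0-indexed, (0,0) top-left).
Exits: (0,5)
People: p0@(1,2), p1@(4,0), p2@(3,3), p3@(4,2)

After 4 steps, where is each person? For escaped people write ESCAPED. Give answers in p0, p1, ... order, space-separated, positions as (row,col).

Step 1: p0:(1,2)->(0,2) | p1:(4,0)->(3,0) | p2:(3,3)->(2,3) | p3:(4,2)->(3,2)
Step 2: p0:(0,2)->(0,3) | p1:(3,0)->(2,0) | p2:(2,3)->(1,3) | p3:(3,2)->(2,2)
Step 3: p0:(0,3)->(0,4) | p1:(2,0)->(1,0) | p2:(1,3)->(0,3) | p3:(2,2)->(1,2)
Step 4: p0:(0,4)->(0,5)->EXIT | p1:(1,0)->(0,0) | p2:(0,3)->(0,4) | p3:(1,2)->(0,2)

ESCAPED (0,0) (0,4) (0,2)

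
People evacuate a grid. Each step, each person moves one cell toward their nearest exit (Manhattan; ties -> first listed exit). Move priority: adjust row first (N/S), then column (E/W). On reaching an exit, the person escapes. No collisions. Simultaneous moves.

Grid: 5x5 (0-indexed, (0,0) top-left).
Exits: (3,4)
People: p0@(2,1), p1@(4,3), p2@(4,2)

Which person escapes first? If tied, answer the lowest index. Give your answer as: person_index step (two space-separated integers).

Step 1: p0:(2,1)->(3,1) | p1:(4,3)->(3,3) | p2:(4,2)->(3,2)
Step 2: p0:(3,1)->(3,2) | p1:(3,3)->(3,4)->EXIT | p2:(3,2)->(3,3)
Step 3: p0:(3,2)->(3,3) | p1:escaped | p2:(3,3)->(3,4)->EXIT
Step 4: p0:(3,3)->(3,4)->EXIT | p1:escaped | p2:escaped
Exit steps: [4, 2, 3]
First to escape: p1 at step 2

Answer: 1 2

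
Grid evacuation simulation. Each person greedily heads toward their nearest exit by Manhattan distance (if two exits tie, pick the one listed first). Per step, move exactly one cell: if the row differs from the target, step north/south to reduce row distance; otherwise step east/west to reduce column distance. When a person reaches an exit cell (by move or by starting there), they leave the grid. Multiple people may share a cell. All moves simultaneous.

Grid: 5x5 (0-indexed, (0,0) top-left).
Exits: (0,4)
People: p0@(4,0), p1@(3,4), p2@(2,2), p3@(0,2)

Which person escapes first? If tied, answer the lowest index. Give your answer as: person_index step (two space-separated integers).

Answer: 3 2

Derivation:
Step 1: p0:(4,0)->(3,0) | p1:(3,4)->(2,4) | p2:(2,2)->(1,2) | p3:(0,2)->(0,3)
Step 2: p0:(3,0)->(2,0) | p1:(2,4)->(1,4) | p2:(1,2)->(0,2) | p3:(0,3)->(0,4)->EXIT
Step 3: p0:(2,0)->(1,0) | p1:(1,4)->(0,4)->EXIT | p2:(0,2)->(0,3) | p3:escaped
Step 4: p0:(1,0)->(0,0) | p1:escaped | p2:(0,3)->(0,4)->EXIT | p3:escaped
Step 5: p0:(0,0)->(0,1) | p1:escaped | p2:escaped | p3:escaped
Step 6: p0:(0,1)->(0,2) | p1:escaped | p2:escaped | p3:escaped
Step 7: p0:(0,2)->(0,3) | p1:escaped | p2:escaped | p3:escaped
Step 8: p0:(0,3)->(0,4)->EXIT | p1:escaped | p2:escaped | p3:escaped
Exit steps: [8, 3, 4, 2]
First to escape: p3 at step 2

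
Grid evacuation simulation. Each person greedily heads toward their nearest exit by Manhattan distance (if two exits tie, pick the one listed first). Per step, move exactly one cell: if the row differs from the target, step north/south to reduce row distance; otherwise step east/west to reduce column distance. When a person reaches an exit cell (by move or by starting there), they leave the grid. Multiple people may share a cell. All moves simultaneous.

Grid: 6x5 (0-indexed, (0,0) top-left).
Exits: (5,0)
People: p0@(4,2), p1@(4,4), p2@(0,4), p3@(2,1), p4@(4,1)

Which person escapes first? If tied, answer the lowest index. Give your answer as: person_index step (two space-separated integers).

Step 1: p0:(4,2)->(5,2) | p1:(4,4)->(5,4) | p2:(0,4)->(1,4) | p3:(2,1)->(3,1) | p4:(4,1)->(5,1)
Step 2: p0:(5,2)->(5,1) | p1:(5,4)->(5,3) | p2:(1,4)->(2,4) | p3:(3,1)->(4,1) | p4:(5,1)->(5,0)->EXIT
Step 3: p0:(5,1)->(5,0)->EXIT | p1:(5,3)->(5,2) | p2:(2,4)->(3,4) | p3:(4,1)->(5,1) | p4:escaped
Step 4: p0:escaped | p1:(5,2)->(5,1) | p2:(3,4)->(4,4) | p3:(5,1)->(5,0)->EXIT | p4:escaped
Step 5: p0:escaped | p1:(5,1)->(5,0)->EXIT | p2:(4,4)->(5,4) | p3:escaped | p4:escaped
Step 6: p0:escaped | p1:escaped | p2:(5,4)->(5,3) | p3:escaped | p4:escaped
Step 7: p0:escaped | p1:escaped | p2:(5,3)->(5,2) | p3:escaped | p4:escaped
Step 8: p0:escaped | p1:escaped | p2:(5,2)->(5,1) | p3:escaped | p4:escaped
Step 9: p0:escaped | p1:escaped | p2:(5,1)->(5,0)->EXIT | p3:escaped | p4:escaped
Exit steps: [3, 5, 9, 4, 2]
First to escape: p4 at step 2

Answer: 4 2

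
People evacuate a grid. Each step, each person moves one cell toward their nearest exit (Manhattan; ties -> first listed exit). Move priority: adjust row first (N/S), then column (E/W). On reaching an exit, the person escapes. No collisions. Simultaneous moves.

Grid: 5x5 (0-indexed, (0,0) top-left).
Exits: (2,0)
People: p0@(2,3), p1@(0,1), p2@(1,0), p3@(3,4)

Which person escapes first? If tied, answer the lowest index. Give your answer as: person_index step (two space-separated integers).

Step 1: p0:(2,3)->(2,2) | p1:(0,1)->(1,1) | p2:(1,0)->(2,0)->EXIT | p3:(3,4)->(2,4)
Step 2: p0:(2,2)->(2,1) | p1:(1,1)->(2,1) | p2:escaped | p3:(2,4)->(2,3)
Step 3: p0:(2,1)->(2,0)->EXIT | p1:(2,1)->(2,0)->EXIT | p2:escaped | p3:(2,3)->(2,2)
Step 4: p0:escaped | p1:escaped | p2:escaped | p3:(2,2)->(2,1)
Step 5: p0:escaped | p1:escaped | p2:escaped | p3:(2,1)->(2,0)->EXIT
Exit steps: [3, 3, 1, 5]
First to escape: p2 at step 1

Answer: 2 1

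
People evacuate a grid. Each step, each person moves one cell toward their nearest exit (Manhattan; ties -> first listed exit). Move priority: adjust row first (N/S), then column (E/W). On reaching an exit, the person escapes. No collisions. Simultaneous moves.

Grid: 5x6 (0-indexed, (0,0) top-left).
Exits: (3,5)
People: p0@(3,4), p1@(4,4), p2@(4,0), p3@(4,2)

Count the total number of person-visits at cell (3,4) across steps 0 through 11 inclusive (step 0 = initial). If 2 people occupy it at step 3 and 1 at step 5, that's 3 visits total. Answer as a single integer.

Answer: 4

Derivation:
Step 0: p0@(3,4) p1@(4,4) p2@(4,0) p3@(4,2) -> at (3,4): 1 [p0], cum=1
Step 1: p0@ESC p1@(3,4) p2@(3,0) p3@(3,2) -> at (3,4): 1 [p1], cum=2
Step 2: p0@ESC p1@ESC p2@(3,1) p3@(3,3) -> at (3,4): 0 [-], cum=2
Step 3: p0@ESC p1@ESC p2@(3,2) p3@(3,4) -> at (3,4): 1 [p3], cum=3
Step 4: p0@ESC p1@ESC p2@(3,3) p3@ESC -> at (3,4): 0 [-], cum=3
Step 5: p0@ESC p1@ESC p2@(3,4) p3@ESC -> at (3,4): 1 [p2], cum=4
Step 6: p0@ESC p1@ESC p2@ESC p3@ESC -> at (3,4): 0 [-], cum=4
Total visits = 4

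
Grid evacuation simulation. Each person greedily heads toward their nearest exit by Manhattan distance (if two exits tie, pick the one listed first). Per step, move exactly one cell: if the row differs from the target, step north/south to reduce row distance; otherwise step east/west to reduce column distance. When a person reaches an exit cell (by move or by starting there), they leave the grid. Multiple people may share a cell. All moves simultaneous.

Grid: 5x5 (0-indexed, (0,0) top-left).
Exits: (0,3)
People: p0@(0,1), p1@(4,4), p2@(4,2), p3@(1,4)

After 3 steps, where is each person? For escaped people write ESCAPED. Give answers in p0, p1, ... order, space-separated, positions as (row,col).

Step 1: p0:(0,1)->(0,2) | p1:(4,4)->(3,4) | p2:(4,2)->(3,2) | p3:(1,4)->(0,4)
Step 2: p0:(0,2)->(0,3)->EXIT | p1:(3,4)->(2,4) | p2:(3,2)->(2,2) | p3:(0,4)->(0,3)->EXIT
Step 3: p0:escaped | p1:(2,4)->(1,4) | p2:(2,2)->(1,2) | p3:escaped

ESCAPED (1,4) (1,2) ESCAPED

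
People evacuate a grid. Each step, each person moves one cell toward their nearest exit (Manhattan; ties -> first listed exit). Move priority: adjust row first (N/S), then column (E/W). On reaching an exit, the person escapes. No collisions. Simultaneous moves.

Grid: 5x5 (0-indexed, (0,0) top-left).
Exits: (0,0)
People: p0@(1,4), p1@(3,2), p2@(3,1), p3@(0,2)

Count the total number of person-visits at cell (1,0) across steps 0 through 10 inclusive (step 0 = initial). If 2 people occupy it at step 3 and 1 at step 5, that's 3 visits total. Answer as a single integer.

Step 0: p0@(1,4) p1@(3,2) p2@(3,1) p3@(0,2) -> at (1,0): 0 [-], cum=0
Step 1: p0@(0,4) p1@(2,2) p2@(2,1) p3@(0,1) -> at (1,0): 0 [-], cum=0
Step 2: p0@(0,3) p1@(1,2) p2@(1,1) p3@ESC -> at (1,0): 0 [-], cum=0
Step 3: p0@(0,2) p1@(0,2) p2@(0,1) p3@ESC -> at (1,0): 0 [-], cum=0
Step 4: p0@(0,1) p1@(0,1) p2@ESC p3@ESC -> at (1,0): 0 [-], cum=0
Step 5: p0@ESC p1@ESC p2@ESC p3@ESC -> at (1,0): 0 [-], cum=0
Total visits = 0

Answer: 0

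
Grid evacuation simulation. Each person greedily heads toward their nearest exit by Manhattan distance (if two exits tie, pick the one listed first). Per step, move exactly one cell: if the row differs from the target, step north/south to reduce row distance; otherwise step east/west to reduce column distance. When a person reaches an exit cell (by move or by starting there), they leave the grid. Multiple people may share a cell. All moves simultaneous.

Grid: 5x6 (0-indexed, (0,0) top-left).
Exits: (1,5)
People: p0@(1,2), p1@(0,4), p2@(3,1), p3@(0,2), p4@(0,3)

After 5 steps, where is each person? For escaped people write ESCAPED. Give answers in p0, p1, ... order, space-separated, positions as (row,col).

Step 1: p0:(1,2)->(1,3) | p1:(0,4)->(1,4) | p2:(3,1)->(2,1) | p3:(0,2)->(1,2) | p4:(0,3)->(1,3)
Step 2: p0:(1,3)->(1,4) | p1:(1,4)->(1,5)->EXIT | p2:(2,1)->(1,1) | p3:(1,2)->(1,3) | p4:(1,3)->(1,4)
Step 3: p0:(1,4)->(1,5)->EXIT | p1:escaped | p2:(1,1)->(1,2) | p3:(1,3)->(1,4) | p4:(1,4)->(1,5)->EXIT
Step 4: p0:escaped | p1:escaped | p2:(1,2)->(1,3) | p3:(1,4)->(1,5)->EXIT | p4:escaped
Step 5: p0:escaped | p1:escaped | p2:(1,3)->(1,4) | p3:escaped | p4:escaped

ESCAPED ESCAPED (1,4) ESCAPED ESCAPED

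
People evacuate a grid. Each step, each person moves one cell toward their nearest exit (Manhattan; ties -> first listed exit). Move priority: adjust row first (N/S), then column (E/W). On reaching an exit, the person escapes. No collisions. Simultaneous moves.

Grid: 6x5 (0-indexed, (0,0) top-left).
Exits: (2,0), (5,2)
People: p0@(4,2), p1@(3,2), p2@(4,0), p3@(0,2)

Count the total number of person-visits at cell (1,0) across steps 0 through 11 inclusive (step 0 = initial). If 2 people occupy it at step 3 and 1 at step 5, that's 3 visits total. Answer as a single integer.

Step 0: p0@(4,2) p1@(3,2) p2@(4,0) p3@(0,2) -> at (1,0): 0 [-], cum=0
Step 1: p0@ESC p1@(4,2) p2@(3,0) p3@(1,2) -> at (1,0): 0 [-], cum=0
Step 2: p0@ESC p1@ESC p2@ESC p3@(2,2) -> at (1,0): 0 [-], cum=0
Step 3: p0@ESC p1@ESC p2@ESC p3@(2,1) -> at (1,0): 0 [-], cum=0
Step 4: p0@ESC p1@ESC p2@ESC p3@ESC -> at (1,0): 0 [-], cum=0
Total visits = 0

Answer: 0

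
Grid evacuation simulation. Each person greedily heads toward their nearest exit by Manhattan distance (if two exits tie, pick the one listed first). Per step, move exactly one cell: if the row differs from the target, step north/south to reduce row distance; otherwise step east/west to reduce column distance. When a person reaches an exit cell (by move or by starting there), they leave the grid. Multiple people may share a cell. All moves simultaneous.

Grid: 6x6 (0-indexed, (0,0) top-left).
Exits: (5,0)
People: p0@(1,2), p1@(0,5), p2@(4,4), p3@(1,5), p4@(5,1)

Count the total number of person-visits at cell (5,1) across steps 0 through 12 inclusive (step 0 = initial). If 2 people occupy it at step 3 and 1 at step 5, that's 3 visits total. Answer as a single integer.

Step 0: p0@(1,2) p1@(0,5) p2@(4,4) p3@(1,5) p4@(5,1) -> at (5,1): 1 [p4], cum=1
Step 1: p0@(2,2) p1@(1,5) p2@(5,4) p3@(2,5) p4@ESC -> at (5,1): 0 [-], cum=1
Step 2: p0@(3,2) p1@(2,5) p2@(5,3) p3@(3,5) p4@ESC -> at (5,1): 0 [-], cum=1
Step 3: p0@(4,2) p1@(3,5) p2@(5,2) p3@(4,5) p4@ESC -> at (5,1): 0 [-], cum=1
Step 4: p0@(5,2) p1@(4,5) p2@(5,1) p3@(5,5) p4@ESC -> at (5,1): 1 [p2], cum=2
Step 5: p0@(5,1) p1@(5,5) p2@ESC p3@(5,4) p4@ESC -> at (5,1): 1 [p0], cum=3
Step 6: p0@ESC p1@(5,4) p2@ESC p3@(5,3) p4@ESC -> at (5,1): 0 [-], cum=3
Step 7: p0@ESC p1@(5,3) p2@ESC p3@(5,2) p4@ESC -> at (5,1): 0 [-], cum=3
Step 8: p0@ESC p1@(5,2) p2@ESC p3@(5,1) p4@ESC -> at (5,1): 1 [p3], cum=4
Step 9: p0@ESC p1@(5,1) p2@ESC p3@ESC p4@ESC -> at (5,1): 1 [p1], cum=5
Step 10: p0@ESC p1@ESC p2@ESC p3@ESC p4@ESC -> at (5,1): 0 [-], cum=5
Total visits = 5

Answer: 5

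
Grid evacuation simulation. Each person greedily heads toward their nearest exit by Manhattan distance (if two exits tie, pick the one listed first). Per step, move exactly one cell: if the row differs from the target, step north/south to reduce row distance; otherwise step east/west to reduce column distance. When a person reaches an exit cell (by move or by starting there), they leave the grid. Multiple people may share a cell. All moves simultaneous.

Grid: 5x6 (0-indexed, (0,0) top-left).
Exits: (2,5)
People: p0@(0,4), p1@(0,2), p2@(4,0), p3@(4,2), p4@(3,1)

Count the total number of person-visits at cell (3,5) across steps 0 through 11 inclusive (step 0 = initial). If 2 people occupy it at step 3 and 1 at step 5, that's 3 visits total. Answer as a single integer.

Step 0: p0@(0,4) p1@(0,2) p2@(4,0) p3@(4,2) p4@(3,1) -> at (3,5): 0 [-], cum=0
Step 1: p0@(1,4) p1@(1,2) p2@(3,0) p3@(3,2) p4@(2,1) -> at (3,5): 0 [-], cum=0
Step 2: p0@(2,4) p1@(2,2) p2@(2,0) p3@(2,2) p4@(2,2) -> at (3,5): 0 [-], cum=0
Step 3: p0@ESC p1@(2,3) p2@(2,1) p3@(2,3) p4@(2,3) -> at (3,5): 0 [-], cum=0
Step 4: p0@ESC p1@(2,4) p2@(2,2) p3@(2,4) p4@(2,4) -> at (3,5): 0 [-], cum=0
Step 5: p0@ESC p1@ESC p2@(2,3) p3@ESC p4@ESC -> at (3,5): 0 [-], cum=0
Step 6: p0@ESC p1@ESC p2@(2,4) p3@ESC p4@ESC -> at (3,5): 0 [-], cum=0
Step 7: p0@ESC p1@ESC p2@ESC p3@ESC p4@ESC -> at (3,5): 0 [-], cum=0
Total visits = 0

Answer: 0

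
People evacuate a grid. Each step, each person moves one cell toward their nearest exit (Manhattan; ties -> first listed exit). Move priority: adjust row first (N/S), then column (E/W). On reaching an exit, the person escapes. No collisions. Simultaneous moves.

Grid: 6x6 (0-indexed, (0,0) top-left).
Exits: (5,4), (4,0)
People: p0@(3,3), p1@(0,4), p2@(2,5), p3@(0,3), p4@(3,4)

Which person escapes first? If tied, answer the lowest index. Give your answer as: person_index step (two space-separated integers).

Step 1: p0:(3,3)->(4,3) | p1:(0,4)->(1,4) | p2:(2,5)->(3,5) | p3:(0,3)->(1,3) | p4:(3,4)->(4,4)
Step 2: p0:(4,3)->(5,3) | p1:(1,4)->(2,4) | p2:(3,5)->(4,5) | p3:(1,3)->(2,3) | p4:(4,4)->(5,4)->EXIT
Step 3: p0:(5,3)->(5,4)->EXIT | p1:(2,4)->(3,4) | p2:(4,5)->(5,5) | p3:(2,3)->(3,3) | p4:escaped
Step 4: p0:escaped | p1:(3,4)->(4,4) | p2:(5,5)->(5,4)->EXIT | p3:(3,3)->(4,3) | p4:escaped
Step 5: p0:escaped | p1:(4,4)->(5,4)->EXIT | p2:escaped | p3:(4,3)->(5,3) | p4:escaped
Step 6: p0:escaped | p1:escaped | p2:escaped | p3:(5,3)->(5,4)->EXIT | p4:escaped
Exit steps: [3, 5, 4, 6, 2]
First to escape: p4 at step 2

Answer: 4 2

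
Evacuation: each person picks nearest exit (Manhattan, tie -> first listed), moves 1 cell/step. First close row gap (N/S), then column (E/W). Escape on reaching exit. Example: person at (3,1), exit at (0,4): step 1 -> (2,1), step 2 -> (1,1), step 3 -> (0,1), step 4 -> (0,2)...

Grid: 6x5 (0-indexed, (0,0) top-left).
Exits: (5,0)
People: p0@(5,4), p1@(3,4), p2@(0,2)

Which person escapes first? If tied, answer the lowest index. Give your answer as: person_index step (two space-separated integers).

Step 1: p0:(5,4)->(5,3) | p1:(3,4)->(4,4) | p2:(0,2)->(1,2)
Step 2: p0:(5,3)->(5,2) | p1:(4,4)->(5,4) | p2:(1,2)->(2,2)
Step 3: p0:(5,2)->(5,1) | p1:(5,4)->(5,3) | p2:(2,2)->(3,2)
Step 4: p0:(5,1)->(5,0)->EXIT | p1:(5,3)->(5,2) | p2:(3,2)->(4,2)
Step 5: p0:escaped | p1:(5,2)->(5,1) | p2:(4,2)->(5,2)
Step 6: p0:escaped | p1:(5,1)->(5,0)->EXIT | p2:(5,2)->(5,1)
Step 7: p0:escaped | p1:escaped | p2:(5,1)->(5,0)->EXIT
Exit steps: [4, 6, 7]
First to escape: p0 at step 4

Answer: 0 4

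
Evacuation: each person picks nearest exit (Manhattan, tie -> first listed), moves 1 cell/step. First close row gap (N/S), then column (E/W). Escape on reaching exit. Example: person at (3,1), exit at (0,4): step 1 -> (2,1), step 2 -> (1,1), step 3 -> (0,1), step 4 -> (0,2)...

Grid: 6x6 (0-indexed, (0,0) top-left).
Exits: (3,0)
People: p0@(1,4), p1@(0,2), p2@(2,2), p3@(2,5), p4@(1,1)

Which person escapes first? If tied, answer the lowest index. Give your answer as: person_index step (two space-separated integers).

Step 1: p0:(1,4)->(2,4) | p1:(0,2)->(1,2) | p2:(2,2)->(3,2) | p3:(2,5)->(3,5) | p4:(1,1)->(2,1)
Step 2: p0:(2,4)->(3,4) | p1:(1,2)->(2,2) | p2:(3,2)->(3,1) | p3:(3,5)->(3,4) | p4:(2,1)->(3,1)
Step 3: p0:(3,4)->(3,3) | p1:(2,2)->(3,2) | p2:(3,1)->(3,0)->EXIT | p3:(3,4)->(3,3) | p4:(3,1)->(3,0)->EXIT
Step 4: p0:(3,3)->(3,2) | p1:(3,2)->(3,1) | p2:escaped | p3:(3,3)->(3,2) | p4:escaped
Step 5: p0:(3,2)->(3,1) | p1:(3,1)->(3,0)->EXIT | p2:escaped | p3:(3,2)->(3,1) | p4:escaped
Step 6: p0:(3,1)->(3,0)->EXIT | p1:escaped | p2:escaped | p3:(3,1)->(3,0)->EXIT | p4:escaped
Exit steps: [6, 5, 3, 6, 3]
First to escape: p2 at step 3

Answer: 2 3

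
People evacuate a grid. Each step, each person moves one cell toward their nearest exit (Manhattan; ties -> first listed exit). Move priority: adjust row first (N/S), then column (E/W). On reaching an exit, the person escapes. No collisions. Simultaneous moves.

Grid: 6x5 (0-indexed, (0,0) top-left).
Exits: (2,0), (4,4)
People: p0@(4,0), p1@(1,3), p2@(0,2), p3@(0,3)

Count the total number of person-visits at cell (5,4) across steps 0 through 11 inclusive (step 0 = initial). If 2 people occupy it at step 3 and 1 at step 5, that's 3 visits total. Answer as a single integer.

Answer: 0

Derivation:
Step 0: p0@(4,0) p1@(1,3) p2@(0,2) p3@(0,3) -> at (5,4): 0 [-], cum=0
Step 1: p0@(3,0) p1@(2,3) p2@(1,2) p3@(1,3) -> at (5,4): 0 [-], cum=0
Step 2: p0@ESC p1@(2,2) p2@(2,2) p3@(2,3) -> at (5,4): 0 [-], cum=0
Step 3: p0@ESC p1@(2,1) p2@(2,1) p3@(2,2) -> at (5,4): 0 [-], cum=0
Step 4: p0@ESC p1@ESC p2@ESC p3@(2,1) -> at (5,4): 0 [-], cum=0
Step 5: p0@ESC p1@ESC p2@ESC p3@ESC -> at (5,4): 0 [-], cum=0
Total visits = 0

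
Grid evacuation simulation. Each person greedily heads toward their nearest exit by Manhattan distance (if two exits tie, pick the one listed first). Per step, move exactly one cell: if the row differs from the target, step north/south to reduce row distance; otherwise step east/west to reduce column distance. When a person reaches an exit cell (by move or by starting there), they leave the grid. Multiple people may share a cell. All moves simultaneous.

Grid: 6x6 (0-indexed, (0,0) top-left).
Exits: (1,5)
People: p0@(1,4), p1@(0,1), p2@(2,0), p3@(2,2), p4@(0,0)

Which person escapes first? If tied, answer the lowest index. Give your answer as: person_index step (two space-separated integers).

Answer: 0 1

Derivation:
Step 1: p0:(1,4)->(1,5)->EXIT | p1:(0,1)->(1,1) | p2:(2,0)->(1,0) | p3:(2,2)->(1,2) | p4:(0,0)->(1,0)
Step 2: p0:escaped | p1:(1,1)->(1,2) | p2:(1,0)->(1,1) | p3:(1,2)->(1,3) | p4:(1,0)->(1,1)
Step 3: p0:escaped | p1:(1,2)->(1,3) | p2:(1,1)->(1,2) | p3:(1,3)->(1,4) | p4:(1,1)->(1,2)
Step 4: p0:escaped | p1:(1,3)->(1,4) | p2:(1,2)->(1,3) | p3:(1,4)->(1,5)->EXIT | p4:(1,2)->(1,3)
Step 5: p0:escaped | p1:(1,4)->(1,5)->EXIT | p2:(1,3)->(1,4) | p3:escaped | p4:(1,3)->(1,4)
Step 6: p0:escaped | p1:escaped | p2:(1,4)->(1,5)->EXIT | p3:escaped | p4:(1,4)->(1,5)->EXIT
Exit steps: [1, 5, 6, 4, 6]
First to escape: p0 at step 1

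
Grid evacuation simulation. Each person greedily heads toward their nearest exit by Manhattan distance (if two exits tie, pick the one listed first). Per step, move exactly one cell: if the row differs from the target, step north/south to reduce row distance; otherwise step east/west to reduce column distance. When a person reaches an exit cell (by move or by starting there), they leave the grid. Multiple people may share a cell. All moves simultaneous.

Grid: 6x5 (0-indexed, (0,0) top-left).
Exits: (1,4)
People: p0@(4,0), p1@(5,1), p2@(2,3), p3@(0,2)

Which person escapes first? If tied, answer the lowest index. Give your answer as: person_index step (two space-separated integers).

Step 1: p0:(4,0)->(3,0) | p1:(5,1)->(4,1) | p2:(2,3)->(1,3) | p3:(0,2)->(1,2)
Step 2: p0:(3,0)->(2,0) | p1:(4,1)->(3,1) | p2:(1,3)->(1,4)->EXIT | p3:(1,2)->(1,3)
Step 3: p0:(2,0)->(1,0) | p1:(3,1)->(2,1) | p2:escaped | p3:(1,3)->(1,4)->EXIT
Step 4: p0:(1,0)->(1,1) | p1:(2,1)->(1,1) | p2:escaped | p3:escaped
Step 5: p0:(1,1)->(1,2) | p1:(1,1)->(1,2) | p2:escaped | p3:escaped
Step 6: p0:(1,2)->(1,3) | p1:(1,2)->(1,3) | p2:escaped | p3:escaped
Step 7: p0:(1,3)->(1,4)->EXIT | p1:(1,3)->(1,4)->EXIT | p2:escaped | p3:escaped
Exit steps: [7, 7, 2, 3]
First to escape: p2 at step 2

Answer: 2 2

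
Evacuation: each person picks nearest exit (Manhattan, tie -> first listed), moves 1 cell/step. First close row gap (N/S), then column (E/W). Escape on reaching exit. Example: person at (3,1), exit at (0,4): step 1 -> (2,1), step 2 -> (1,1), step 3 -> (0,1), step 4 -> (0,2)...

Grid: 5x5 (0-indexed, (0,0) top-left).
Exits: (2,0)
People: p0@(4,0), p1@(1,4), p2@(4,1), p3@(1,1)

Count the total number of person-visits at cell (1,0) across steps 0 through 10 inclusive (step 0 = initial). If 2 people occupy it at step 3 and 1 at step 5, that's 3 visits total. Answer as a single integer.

Step 0: p0@(4,0) p1@(1,4) p2@(4,1) p3@(1,1) -> at (1,0): 0 [-], cum=0
Step 1: p0@(3,0) p1@(2,4) p2@(3,1) p3@(2,1) -> at (1,0): 0 [-], cum=0
Step 2: p0@ESC p1@(2,3) p2@(2,1) p3@ESC -> at (1,0): 0 [-], cum=0
Step 3: p0@ESC p1@(2,2) p2@ESC p3@ESC -> at (1,0): 0 [-], cum=0
Step 4: p0@ESC p1@(2,1) p2@ESC p3@ESC -> at (1,0): 0 [-], cum=0
Step 5: p0@ESC p1@ESC p2@ESC p3@ESC -> at (1,0): 0 [-], cum=0
Total visits = 0

Answer: 0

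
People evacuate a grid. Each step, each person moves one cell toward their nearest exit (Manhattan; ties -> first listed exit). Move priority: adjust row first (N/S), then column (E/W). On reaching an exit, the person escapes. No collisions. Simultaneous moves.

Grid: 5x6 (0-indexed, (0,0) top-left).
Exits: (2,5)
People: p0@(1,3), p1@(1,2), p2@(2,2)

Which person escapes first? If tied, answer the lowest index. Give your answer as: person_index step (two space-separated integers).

Answer: 0 3

Derivation:
Step 1: p0:(1,3)->(2,3) | p1:(1,2)->(2,2) | p2:(2,2)->(2,3)
Step 2: p0:(2,3)->(2,4) | p1:(2,2)->(2,3) | p2:(2,3)->(2,4)
Step 3: p0:(2,4)->(2,5)->EXIT | p1:(2,3)->(2,4) | p2:(2,4)->(2,5)->EXIT
Step 4: p0:escaped | p1:(2,4)->(2,5)->EXIT | p2:escaped
Exit steps: [3, 4, 3]
First to escape: p0 at step 3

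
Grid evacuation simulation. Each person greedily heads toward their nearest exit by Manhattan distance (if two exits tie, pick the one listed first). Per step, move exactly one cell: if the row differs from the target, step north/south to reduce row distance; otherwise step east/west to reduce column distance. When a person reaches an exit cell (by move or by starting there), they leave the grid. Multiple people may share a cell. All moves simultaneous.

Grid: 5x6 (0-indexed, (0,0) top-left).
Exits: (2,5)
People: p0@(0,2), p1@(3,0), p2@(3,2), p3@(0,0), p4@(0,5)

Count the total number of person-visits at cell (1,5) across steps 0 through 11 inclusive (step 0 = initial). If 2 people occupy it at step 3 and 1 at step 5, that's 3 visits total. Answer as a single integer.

Answer: 1

Derivation:
Step 0: p0@(0,2) p1@(3,0) p2@(3,2) p3@(0,0) p4@(0,5) -> at (1,5): 0 [-], cum=0
Step 1: p0@(1,2) p1@(2,0) p2@(2,2) p3@(1,0) p4@(1,5) -> at (1,5): 1 [p4], cum=1
Step 2: p0@(2,2) p1@(2,1) p2@(2,3) p3@(2,0) p4@ESC -> at (1,5): 0 [-], cum=1
Step 3: p0@(2,3) p1@(2,2) p2@(2,4) p3@(2,1) p4@ESC -> at (1,5): 0 [-], cum=1
Step 4: p0@(2,4) p1@(2,3) p2@ESC p3@(2,2) p4@ESC -> at (1,5): 0 [-], cum=1
Step 5: p0@ESC p1@(2,4) p2@ESC p3@(2,3) p4@ESC -> at (1,5): 0 [-], cum=1
Step 6: p0@ESC p1@ESC p2@ESC p3@(2,4) p4@ESC -> at (1,5): 0 [-], cum=1
Step 7: p0@ESC p1@ESC p2@ESC p3@ESC p4@ESC -> at (1,5): 0 [-], cum=1
Total visits = 1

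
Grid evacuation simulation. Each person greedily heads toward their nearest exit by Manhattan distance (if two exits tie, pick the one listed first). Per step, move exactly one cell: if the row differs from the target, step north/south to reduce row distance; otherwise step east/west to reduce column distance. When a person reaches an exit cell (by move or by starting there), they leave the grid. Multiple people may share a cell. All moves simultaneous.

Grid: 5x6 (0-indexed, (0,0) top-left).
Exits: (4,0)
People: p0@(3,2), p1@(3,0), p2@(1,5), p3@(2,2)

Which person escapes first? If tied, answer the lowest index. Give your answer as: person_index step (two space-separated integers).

Step 1: p0:(3,2)->(4,2) | p1:(3,0)->(4,0)->EXIT | p2:(1,5)->(2,5) | p3:(2,2)->(3,2)
Step 2: p0:(4,2)->(4,1) | p1:escaped | p2:(2,5)->(3,5) | p3:(3,2)->(4,2)
Step 3: p0:(4,1)->(4,0)->EXIT | p1:escaped | p2:(3,5)->(4,5) | p3:(4,2)->(4,1)
Step 4: p0:escaped | p1:escaped | p2:(4,5)->(4,4) | p3:(4,1)->(4,0)->EXIT
Step 5: p0:escaped | p1:escaped | p2:(4,4)->(4,3) | p3:escaped
Step 6: p0:escaped | p1:escaped | p2:(4,3)->(4,2) | p3:escaped
Step 7: p0:escaped | p1:escaped | p2:(4,2)->(4,1) | p3:escaped
Step 8: p0:escaped | p1:escaped | p2:(4,1)->(4,0)->EXIT | p3:escaped
Exit steps: [3, 1, 8, 4]
First to escape: p1 at step 1

Answer: 1 1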